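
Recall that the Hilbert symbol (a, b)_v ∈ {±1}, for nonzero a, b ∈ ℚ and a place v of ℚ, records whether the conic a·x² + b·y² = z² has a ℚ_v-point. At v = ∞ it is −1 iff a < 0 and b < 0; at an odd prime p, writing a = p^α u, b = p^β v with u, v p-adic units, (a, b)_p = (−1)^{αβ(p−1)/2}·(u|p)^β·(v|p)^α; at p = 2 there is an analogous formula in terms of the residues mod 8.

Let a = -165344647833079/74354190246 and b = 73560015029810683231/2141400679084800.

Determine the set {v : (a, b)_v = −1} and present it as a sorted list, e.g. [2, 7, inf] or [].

(a, b) ≡ (-14586, 7293) mod (ℚ^×)²; places V = {2, 3, 5, 7, 11, 13, 17, 19, 23, 29, 31, ∞}.
(a,b)_31: α=-2, u≡13; β=-2, v≡20 (mod 31); (13|31)=-1, (20|31)=+1; sign (−1)^0·-1^-2·+1^-2 = +1.
(a,b)_7: α=-2, u≡1; β=-2, v≡5 (mod 7); (1|7)=+1, (5|7)=-1; sign (−1)^0·+1^-2·-1^-2 = +1.
(a,b)_23: α=4, u≡17; β=6, v≡8 (mod 23); (17|23)=-1, (8|23)=+1; sign (−1)^0·-1^6·+1^4 = +1.
(a,b)_11: α=1, u≡3; β=1, v≡9 (mod 11); (3|11)=+1, (9|11)=+1; sign (−1)^1·+1^1·+1^1 = -1.
(a,b)_5: α=0, u≡1; β=-2, v≡3 (mod 5); (1|5)=+1, (3|5)=-1; sign (−1)^0·+1^-2·-1^0 = +1.
(a,b)_13: α=1, u≡1; β=1, v≡2 (mod 13); (1|13)=+1, (2|13)=-1; sign (−1)^0·+1^1·-1^1 = -1.
(a,b)_3: α=-7, u≡1; β=-9, v≡1 (mod 3); (1|3)=+1, (1|3)=+1; sign (−1)^1·+1^-9·+1^-7 = -1.
(a,b)_17: α=3, u≡1; β=3, v≡9 (mod 17); (1|17)=+1, (9|17)=+1; sign (−1)^0·+1^3·+1^3 = +1.
(a,b)_∞: sgn(-14586)=−, sgn(7293)=+, so +1.
(a,b)_2: α=-1, β=-8; u≡3, v≡5 (mod 8); ε(u)ε(v)=1·0, αω(v)=-1·1, βω(u)=-8·1; sum ≡ 1  ⇒  -1.
(a,b)_29: α=2, u≡24; β=4, v≡2 (mod 29); (24|29)=+1, (2|29)=-1; sign (−1)^0·+1^4·-1^2 = +1.
(a,b)_19: α=-2, u≡1; β=-2, v≡1 (mod 19); (1|19)=+1, (1|19)=+1; sign (−1)^0·+1^-2·+1^-2 = +1.
(-14586, 7293 / ℚ) ramifies at {2, 3, 11, 13}: a division algebra.

[2, 3, 11, 13]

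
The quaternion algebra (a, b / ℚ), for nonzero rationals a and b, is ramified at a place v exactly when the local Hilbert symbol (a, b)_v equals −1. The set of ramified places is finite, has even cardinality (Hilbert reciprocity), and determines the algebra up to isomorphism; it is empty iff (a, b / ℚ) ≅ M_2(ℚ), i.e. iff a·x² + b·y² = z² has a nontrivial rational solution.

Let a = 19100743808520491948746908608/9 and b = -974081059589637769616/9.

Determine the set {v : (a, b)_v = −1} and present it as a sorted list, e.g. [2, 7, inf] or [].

(a, b) ≡ (35797223, -2533289) mod (ℚ^×)²; places V = {2, 3, 7, 11, 17, 19, 23, 29, 31, 41, ∞}.
(a,b)_11: α=1, u≡9; β=1, v≡8 (mod 11); (9|11)=+1, (8|11)=-1; sign (−1)^1·+1^1·-1^1 = +1.
(a,b)_17: α=1, u≡12; β=1, v≡6 (mod 17); (12|17)=-1, (6|17)=-1; sign (−1)^0·-1^1·-1^1 = +1.
(a,b)_19: α=4, u≡17; β=3, v≡4 (mod 19); (17|19)=+1, (4|19)=+1; sign (−1)^0·+1^3·+1^4 = +1.
(a,b)_7: α=3, u≡2; β=2, v≡4 (mod 7); (2|7)=+1, (4|7)=+1; sign (−1)^0·+1^2·+1^3 = +1.
(a,b)_∞: sgn(35797223)=+, sgn(-2533289)=−, so +1.
(a,b)_31: α=4, u≡20; β=3, v≡25 (mod 31); (20|31)=+1, (25|31)=+1; sign (−1)^0·+1^3·+1^4 = +1.
(a,b)_41: α=3, u≡25; β=2, v≡19 (mod 41); (25|41)=+1, (19|41)=-1; sign (−1)^0·+1^2·-1^3 = -1.
(a,b)_29: α=3, u≡26; β=2, v≡4 (mod 29); (26|29)=-1, (4|29)=+1; sign (−1)^0·-1^2·+1^3 = +1.
(a,b)_2: α=6, β=4; u≡7, v≡7 (mod 8); ε(u)ε(v)=1·1, αω(v)=6·0, βω(u)=4·0; sum ≡ 1  ⇒  -1.
(a,b)_23: α=1, u≡17; β=1, v≡9 (mod 23); (17|23)=-1, (9|23)=+1; sign (−1)^1·-1^1·+1^1 = +1.
(a,b)_3: α=-2, u≡2; β=-2, v≡1 (mod 3); (2|3)=-1, (1|3)=+1; sign (−1)^0·-1^-2·+1^-2 = +1.
Ram(35797223, -2533289) = {2, 41}; no ℚ_2-point on the conic.

[2, 41]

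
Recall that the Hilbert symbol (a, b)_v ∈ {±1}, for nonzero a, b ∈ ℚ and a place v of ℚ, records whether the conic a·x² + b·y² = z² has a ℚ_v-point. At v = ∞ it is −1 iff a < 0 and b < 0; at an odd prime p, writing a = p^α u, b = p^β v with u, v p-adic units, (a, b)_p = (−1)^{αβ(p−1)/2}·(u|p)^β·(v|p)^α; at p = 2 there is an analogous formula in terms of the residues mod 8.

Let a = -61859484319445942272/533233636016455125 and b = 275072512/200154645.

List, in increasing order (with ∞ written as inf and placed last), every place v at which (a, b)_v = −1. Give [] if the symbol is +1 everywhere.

[]

Mod squares: a ≡ -935, b ≡ 110. Check v ∈ {∞, 2, 3, 5, 11, 13, 17, 19, 23, 31, 37}.
v=5: a=5^-3·(≡3), b=5^-1·(≡3) mod 5; (3|5)=-1, (3|5)=-1; (−1)^{-3·-1·2}·(-1)^-1·(-1)^-3 = +1.
v=23: a=23^2·(≡1), b=23^0·(≡12) mod 23; (1|23)=+1, (12|23)=+1; (−1)^{2·0·11}·(+1)^0·(+1)^2 = +1.
v=19: a=19^-2·(≡8), b=19^-2·(≡2) mod 19; (8|19)=-1, (2|19)=-1; (−1)^{-2·-2·9}·(-1)^-2·(-1)^-2 = +1.
v=37: a=37^-4·(≡3), b=37^-2·(≡21) mod 37; (3|37)=+1, (21|37)=+1; (−1)^{-4·-2·18}·(+1)^-2·(+1)^-4 = +1.
v=31: a=31^-2·(≡17), b=31^0·(≡24) mod 31; (17|31)=-1, (24|31)=-1; (−1)^{-2·0·15}·(-1)^0·(-1)^-2 = +1.
v=2: v_2(a)=18, v_2(b)=9; units ≡ 1, 7 (mod 8); ε·ε+αω+βω = 0·1+18·0+9·0 ≡ 0  ⇒  (a,b)_2 = +1.
v=11: a=11^1·(≡1), b=11^1·(≡8) mod 11; (1|11)=+1, (8|11)=-1; (−1)^{1·1·5}·(+1)^1·(-1)^1 = +1.
v=17: a=17^5·(≡1), b=17^2·(≡15) mod 17; (1|17)=+1, (15|17)=+1; (−1)^{5·2·8}·(+1)^2·(+1)^5 = +1.
v=3: a=3^-8·(≡1), b=3^-4·(≡2) mod 3; (1|3)=+1, (2|3)=-1; (−1)^{-8·-4·1}·(+1)^-4·(-1)^-8 = +1.
v=∞: -935 < 0 and 110 > 0  ⇒  (a,b)_∞ = +1.
v=13: a=13^4·(≡12), b=13^2·(≡11) mod 13; (12|13)=+1, (11|13)=-1; (−1)^{4·2·6}·(+1)^2·(-1)^4 = +1.
Ram(a, b) = ∅: the form -935·x² + 110·y² − z² is isotropic over every ℚ_v, so by Hasse–Minkowski it is isotropic over ℚ.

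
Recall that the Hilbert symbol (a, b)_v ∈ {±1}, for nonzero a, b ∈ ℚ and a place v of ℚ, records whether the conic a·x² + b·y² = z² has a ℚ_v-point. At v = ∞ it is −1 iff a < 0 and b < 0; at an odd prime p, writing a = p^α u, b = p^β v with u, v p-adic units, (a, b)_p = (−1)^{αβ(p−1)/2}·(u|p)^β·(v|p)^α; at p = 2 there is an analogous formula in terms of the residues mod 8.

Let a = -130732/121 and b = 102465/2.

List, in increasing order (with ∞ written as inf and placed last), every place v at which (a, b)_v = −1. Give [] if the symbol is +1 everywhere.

(a, b) ≡ (-667, 2530) mod (ℚ^×)²; places V = {2, 3, 5, 7, 11, 23, 29, ∞}.
(a,b)_2: α=2, β=-1; u≡5, v≡1 (mod 8); ε(u)ε(v)=0·0, αω(v)=2·0, βω(u)=-1·1; sum ≡ 1  ⇒  -1.
(a,b)_29: α=1, u≡9; β=0, v≡4 (mod 29); (9|29)=+1, (4|29)=+1; sign (−1)^0·+1^0·+1^1 = +1.
(a,b)_∞: sgn(-667)=−, sgn(2530)=+, so +1.
(a,b)_5: α=0, u≡3; β=1, v≡4 (mod 5); (3|5)=-1, (4|5)=+1; sign (−1)^0·-1^1·+1^0 = -1.
(a,b)_23: α=1, u≡11; β=1, v≡8 (mod 23); (11|23)=-1, (8|23)=+1; sign (−1)^1·-1^1·+1^1 = +1.
(a,b)_7: α=2, u≡3; β=0, v≡3 (mod 7); (3|7)=-1, (3|7)=-1; sign (−1)^0·-1^0·-1^2 = +1.
(a,b)_11: α=-2, u≡3; β=1, v≡10 (mod 11); (3|11)=+1, (10|11)=-1; sign (−1)^0·+1^1·-1^-2 = +1.
(a,b)_3: α=0, u≡2; β=4, v≡1 (mod 3); (2|3)=-1, (1|3)=+1; sign (−1)^0·-1^4·+1^0 = +1.
|Ram(-667, 2530)| = 2, even; anisotropic at {2, 5}.

[2, 5]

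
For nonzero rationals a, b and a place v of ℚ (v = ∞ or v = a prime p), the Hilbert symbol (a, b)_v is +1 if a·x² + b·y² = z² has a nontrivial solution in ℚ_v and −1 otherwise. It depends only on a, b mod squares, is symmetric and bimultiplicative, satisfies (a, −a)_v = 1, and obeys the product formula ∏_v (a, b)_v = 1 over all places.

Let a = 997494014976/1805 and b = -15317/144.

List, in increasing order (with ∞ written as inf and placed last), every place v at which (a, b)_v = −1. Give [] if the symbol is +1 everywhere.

[5, 43]

(a, b) ≡ (16853205, -53) mod (ℚ^×)²; places V = {2, 3, 5, 17, 19, 29, 43, 53, ∞}.
(a,b)_5: α=-1, u≡1; β=0, v≡2 (mod 5); (1|5)=+1, (2|5)=-1; sign (−1)^0·+1^0·-1^-1 = -1.
(a,b)_3: α=1, u≡1; β=-2, v≡1 (mod 3); (1|3)=+1, (1|3)=+1; sign (−1)^0·+1^-2·+1^1 = +1.
(a,b)_19: α=-2, u≡18; β=0, v≡17 (mod 19); (18|19)=-1, (17|19)=+1; sign (−1)^0·-1^0·+1^-2 = +1.
(a,b)_53: α=1, u≡16; β=1, v≡44 (mod 53); (16|53)=+1, (44|53)=+1; sign (−1)^0·+1^1·+1^1 = +1.
(a,b)_29: α=1, u≡8; β=0, v≡5 (mod 29); (8|29)=-1, (5|29)=+1; sign (−1)^0·-1^0·+1^1 = +1.
(a,b)_43: α=1, u≡20; β=0, v≡8 (mod 43); (20|43)=-1, (8|43)=-1; sign (−1)^0·-1^0·-1^1 = -1.
(a,b)_∞: sgn(16853205)=+, sgn(-53)=−, so +1.
(a,b)_2: α=10, β=-4; u≡5, v≡3 (mod 8); ε(u)ε(v)=0·1, αω(v)=10·1, βω(u)=-4·1; sum ≡ 0  ⇒  +1.
(a,b)_17: α=3, u≡14; β=2, v≡4 (mod 17); (14|17)=-1, (4|17)=+1; sign (−1)^0·-1^2·+1^3 = +1.
|Ram(16853205, -53)| = 2, even; anisotropic at {5, 43}.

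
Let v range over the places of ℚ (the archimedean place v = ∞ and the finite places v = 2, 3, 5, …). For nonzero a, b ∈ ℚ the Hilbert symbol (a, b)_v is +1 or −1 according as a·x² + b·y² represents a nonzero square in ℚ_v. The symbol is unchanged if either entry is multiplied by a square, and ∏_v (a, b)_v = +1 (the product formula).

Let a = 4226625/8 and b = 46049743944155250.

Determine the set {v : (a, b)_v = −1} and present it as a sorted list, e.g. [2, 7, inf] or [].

(a, b) ≡ (130, 2210) mod (ℚ^×)²; places V = {2, 3, 5, 13, 17, ∞}.
(a,b)_2: α=-3, β=1; u≡1, v≡1 (mod 8); ε(u)ε(v)=0·0, αω(v)=-3·0, βω(u)=1·0; sum ≡ 0  ⇒  +1.
(a,b)_5: α=3, u≡1; β=3, v≡2 (mod 5); (1|5)=+1, (2|5)=-1; sign (−1)^0·+1^3·-1^3 = -1.
(a,b)_∞: sgn(130)=+, sgn(2210)=+, so +1.
(a,b)_3: α=2, u≡1; β=10, v≡2 (mod 3); (1|3)=+1, (2|3)=-1; sign (−1)^0·+1^10·-1^2 = +1.
(a,b)_13: α=1, u≡1; β=3, v≡12 (mod 13); (1|13)=+1, (12|13)=+1; sign (−1)^0·+1^3·+1^1 = +1.
(a,b)_17: α=2, u≡7; β=5, v≡10 (mod 17); (7|17)=-1, (10|17)=-1; sign (−1)^0·-1^5·-1^2 = -1.
Ram(130, 2210) = {5, 17}; no ℚ_5-point on the conic.

[5, 17]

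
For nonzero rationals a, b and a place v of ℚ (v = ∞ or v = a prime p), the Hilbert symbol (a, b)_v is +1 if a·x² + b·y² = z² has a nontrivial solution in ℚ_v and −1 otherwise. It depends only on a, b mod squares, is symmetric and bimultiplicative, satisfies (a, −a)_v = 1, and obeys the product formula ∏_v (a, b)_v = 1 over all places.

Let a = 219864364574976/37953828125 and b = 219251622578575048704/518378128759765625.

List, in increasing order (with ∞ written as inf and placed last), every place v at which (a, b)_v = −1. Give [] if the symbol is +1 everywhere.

Mod squares: a ≡ 5, b ≡ 715. Check v ∈ {∞, 2, 3, 5, 11, 13, 17, 23, 37, 41}.
v=41: a=41^-2·(≡23), b=41^-4·(≡21) mod 41; (23|41)=+1, (21|41)=+1; (−1)^{-2·-4·20}·(+1)^-4·(+1)^-2 = +1.
v=3: a=3^4·(≡2), b=3^8·(≡1) mod 3; (2|3)=-1, (1|3)=+1; (−1)^{4·8·1}·(-1)^8·(+1)^4 = +1.
v=2: v_2(a)=8, v_2(b)=16; units ≡ 5, 3 (mod 8); ε·ε+αω+βω = 0·1+8·1+16·1 ≡ 0  ⇒  (a,b)_2 = +1.
v=23: a=23^2·(≡10), b=23^4·(≡9) mod 23; (10|23)=-1, (9|23)=+1; (−1)^{2·4·11}·(-1)^4·(+1)^2 = +1.
v=13: a=13^0·(≡6), b=13^-1·(≡3) mod 13; (6|13)=-1, (3|13)=+1; (−1)^{0·-1·6}·(-1)^-1·(+1)^0 = -1.
v=∞: 5 > 0 and 715 > 0  ⇒  (a,b)_∞ = +1.
v=37: a=37^2·(≡13), b=37^2·(≡9) mod 37; (13|37)=-1, (9|37)=+1; (−1)^{2·2·18}·(-1)^2·(+1)^2 = +1.
v=17: a=17^-2·(≡11), b=17^-2·(≡13) mod 17; (11|17)=-1, (13|17)=+1; (−1)^{-2·-2·8}·(-1)^-2·(+1)^-2 = +1.
v=5: a=5^-7·(≡4), b=5^-11·(≡2) mod 5; (4|5)=+1, (2|5)=-1; (−1)^{-7·-11·2}·(+1)^-11·(-1)^-7 = -1.
v=11: a=11^4·(≡4), b=11^3·(≡6) mod 11; (4|11)=+1, (6|11)=-1; (−1)^{4·3·5}·(+1)^3·(-1)^4 = +1.
|Ram(5, 715)| = 2, even; anisotropic at {5, 13}.

[5, 13]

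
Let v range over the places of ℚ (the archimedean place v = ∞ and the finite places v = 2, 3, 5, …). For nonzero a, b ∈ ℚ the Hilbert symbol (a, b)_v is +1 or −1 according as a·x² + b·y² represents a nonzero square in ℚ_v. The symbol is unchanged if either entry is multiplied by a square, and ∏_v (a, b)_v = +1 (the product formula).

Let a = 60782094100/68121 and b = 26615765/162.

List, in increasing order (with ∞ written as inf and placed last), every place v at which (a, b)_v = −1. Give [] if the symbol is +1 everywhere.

[2, 41]

(a, b) ≡ (9061, 439930) mod (ℚ^×)²; places V = {2, 3, 5, 7, 11, 13, 17, 29, 37, 41, ∞}.
(a,b)_3: α=-4, u≡1; β=-4, v≡1 (mod 3); (1|3)=+1, (1|3)=+1; sign (−1)^0·+1^-4·+1^-4 = +1.
(a,b)_7: α=2, u≡6; β=0, v≡1 (mod 7); (6|7)=-1, (1|7)=+1; sign (−1)^0·-1^0·+1^2 = +1.
(a,b)_29: α=-2, u≡13; β=1, v≡3 (mod 29); (13|29)=+1, (3|29)=-1; sign (−1)^0·+1^1·-1^-2 = +1.
(a,b)_41: α=1, u≡31; β=1, v≡35 (mod 41); (31|41)=+1, (35|41)=-1; sign (−1)^0·+1^1·-1^1 = -1.
(a,b)_37: α=2, u≡21; β=1, v≡2 (mod 37); (21|37)=+1, (2|37)=-1; sign (−1)^0·+1^1·-1^2 = +1.
(a,b)_13: α=1, u≡7; β=0, v≡12 (mod 13); (7|13)=-1, (12|13)=+1; sign (−1)^0·-1^0·+1^1 = +1.
(a,b)_11: α=0, u≡10; β=2, v≡8 (mod 11); (10|11)=-1, (8|11)=-1; sign (−1)^0·-1^2·-1^0 = +1.
(a,b)_17: α=1, u≡6; β=0, v≡8 (mod 17); (6|17)=-1, (8|17)=+1; sign (−1)^0·-1^0·+1^1 = +1.
(a,b)_∞: sgn(9061)=+, sgn(439930)=+, so +1.
(a,b)_2: α=2, β=-1; u≡5, v≡5 (mod 8); ε(u)ε(v)=0·0, αω(v)=2·1, βω(u)=-1·1; sum ≡ 1  ⇒  -1.
(a,b)_5: α=2, u≡4; β=1, v≡4 (mod 5); (4|5)=+1, (4|5)=+1; sign (−1)^0·+1^1·+1^2 = +1.
|Ram(9061, 439930)| = 2, even; anisotropic at {2, 41}.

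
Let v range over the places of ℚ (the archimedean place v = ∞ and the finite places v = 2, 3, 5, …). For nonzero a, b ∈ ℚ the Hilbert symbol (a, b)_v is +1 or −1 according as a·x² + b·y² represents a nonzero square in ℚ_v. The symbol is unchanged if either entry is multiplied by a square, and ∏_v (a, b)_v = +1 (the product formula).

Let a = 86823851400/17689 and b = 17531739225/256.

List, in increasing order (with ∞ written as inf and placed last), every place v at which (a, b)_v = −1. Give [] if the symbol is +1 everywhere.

[3, 7]

Mod squares: a ≡ 66, b ≡ 1001. Check v ∈ {∞, 2, 3, 5, 7, 11, 13, 19, 31}.
v=7: a=7^-2·(≡5), b=7^1·(≡6) mod 7; (5|7)=-1, (6|7)=-1; (−1)^{-2·1·3}·(-1)^1·(-1)^-2 = -1.
v=13: a=13^2·(≡10), b=13^1·(≡10) mod 13; (10|13)=+1, (10|13)=+1; (−1)^{2·1·6}·(+1)^1·(+1)^2 = +1.
v=3: a=3^5·(≡1), b=3^6·(≡2) mod 3; (1|3)=+1, (2|3)=-1; (−1)^{5·6·1}·(+1)^6·(-1)^5 = -1.
v=11: a=11^1·(≡10), b=11^1·(≡3) mod 11; (10|11)=-1, (3|11)=+1; (−1)^{1·1·5}·(-1)^1·(+1)^1 = +1.
v=31: a=31^2·(≡20), b=31^2·(≡16) mod 31; (20|31)=+1, (16|31)=+1; (−1)^{2·2·15}·(+1)^2·(+1)^2 = +1.
v=∞: 66 > 0 and 1001 > 0  ⇒  (a,b)_∞ = +1.
v=19: a=19^-2·(≡6), b=19^0·(≡15) mod 19; (6|19)=+1, (15|19)=-1; (−1)^{-2·0·9}·(+1)^0·(-1)^-2 = +1.
v=5: a=5^2·(≡4), b=5^2·(≡4) mod 5; (4|5)=+1, (4|5)=+1; (−1)^{2·2·2}·(+1)^2·(+1)^2 = +1.
v=2: v_2(a)=3, v_2(b)=-8; units ≡ 1, 1 (mod 8); ε·ε+αω+βω = 0·0+3·0+-8·0 ≡ 0  ⇒  (a,b)_2 = +1.
(66, 1001 / ℚ) ramifies at {3, 7}: a division algebra.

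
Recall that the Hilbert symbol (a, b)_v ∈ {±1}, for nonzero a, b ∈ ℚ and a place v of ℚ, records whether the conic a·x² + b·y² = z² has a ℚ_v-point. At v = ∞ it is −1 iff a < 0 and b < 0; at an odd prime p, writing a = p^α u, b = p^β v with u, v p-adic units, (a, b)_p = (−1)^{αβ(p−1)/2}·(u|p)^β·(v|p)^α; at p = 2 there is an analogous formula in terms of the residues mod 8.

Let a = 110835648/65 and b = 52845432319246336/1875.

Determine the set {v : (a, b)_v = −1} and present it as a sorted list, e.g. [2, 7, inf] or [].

(a, b) ≡ (255255, 3) mod (ℚ^×)²; places V = {2, 3, 5, 7, 11, 13, 17, ∞}.
(a,b)_3: α=3, u≡2; β=-1, v≡1 (mod 3); (2|3)=-1, (1|3)=+1; sign (−1)^1·-1^-1·+1^3 = +1.
(a,b)_13: α=-1, u≡8; β=0, v≡1 (mod 13); (8|13)=-1, (1|13)=+1; sign (−1)^0·-1^0·+1^-1 = +1.
(a,b)_2: α=6, β=18; u≡7, v≡3 (mod 8); ε(u)ε(v)=1·1, αω(v)=6·1, βω(u)=18·0; sum ≡ 1  ⇒  -1.
(a,b)_5: α=-1, u≡1; β=-4, v≡2 (mod 5); (1|5)=+1, (2|5)=-1; sign (−1)^0·+1^-4·-1^-1 = -1.
(a,b)_∞: sgn(255255)=+, sgn(3)=+, so +1.
(a,b)_7: α=3, u≡1; β=8, v≡3 (mod 7); (1|7)=+1, (3|7)=-1; sign (−1)^0·+1^8·-1^3 = -1.
(a,b)_11: α=1, u≡10; β=2, v≡3 (mod 11); (10|11)=-1, (3|11)=+1; sign (−1)^0·-1^2·+1^1 = +1.
(a,b)_17: α=1, u≡15; β=2, v≡12 (mod 17); (15|17)=+1, (12|17)=-1; sign (−1)^0·+1^2·-1^1 = -1.
Ram(255255, 3) = {2, 5, 7, 17}; no ℚ_2-point on the conic.

[2, 5, 7, 17]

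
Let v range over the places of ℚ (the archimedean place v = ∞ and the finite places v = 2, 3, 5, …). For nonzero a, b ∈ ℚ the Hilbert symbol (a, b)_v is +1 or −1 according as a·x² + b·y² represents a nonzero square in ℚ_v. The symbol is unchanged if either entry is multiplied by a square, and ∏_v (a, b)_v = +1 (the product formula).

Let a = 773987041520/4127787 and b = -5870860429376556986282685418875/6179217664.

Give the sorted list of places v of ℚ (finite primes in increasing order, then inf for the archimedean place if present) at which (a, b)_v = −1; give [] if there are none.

(a, b) ≡ (1199360085, -47355) mod (ℚ^×)²; places V = {2, 3, 5, 7, 11, 17, 19, 23, 31, 41, 43, ∞}.
(a,b)_23: α=-2, u≡11; β=2, v≡18 (mod 23); (11|23)=-1, (18|23)=+1; sign (−1)^0·-1^2·+1^-2 = +1.
(a,b)_5: α=1, u≡2; β=3, v≡1 (mod 5); (2|5)=-1, (1|5)=+1; sign (−1)^0·-1^3·+1^1 = -1.
(a,b)_3: α=-3, u≡2; β=1, v≡1 (mod 3); (2|3)=-1, (1|3)=+1; sign (−1)^1·-1^1·+1^-3 = +1.
(a,b)_41: α=1, u≡21; β=3, v≡17 (mod 41); (21|41)=+1, (17|41)=-1; sign (−1)^0·+1^3·-1^1 = -1.
(a,b)_43: α=1, u≡17; β=2, v≡6 (mod 43); (17|43)=+1, (6|43)=+1; sign (−1)^0·+1^2·+1^1 = +1.
(a,b)_31: α=1, u≡21; β=2, v≡27 (mod 31); (21|31)=-1, (27|31)=-1; sign (−1)^0·-1^2·-1^1 = -1.
(a,b)_19: α=1, u≡14; β=0, v≡10 (mod 19); (14|19)=-1, (10|19)=-1; sign (−1)^0·-1^0·-1^1 = -1.
(a,b)_7: α=1, u≡3; β=1, v≡4 (mod 7); (3|7)=-1, (4|7)=+1; sign (−1)^1·-1^1·+1^1 = +1.
(a,b)_2: α=4, β=-8; u≡5, v≡5 (mod 8); ε(u)ε(v)=0·0, αω(v)=4·1, βω(u)=-8·1; sum ≡ 0  ⇒  +1.
(a,b)_11: α=3, u≡1; β=13, v≡2 (mod 11); (1|11)=+1, (2|11)=-1; sign (−1)^1·+1^13·-1^3 = +1.
(a,b)_∞: sgn(1199360085)=+, sgn(-47355)=−, so +1.
(a,b)_17: α=-2, u≡1; β=-6, v≡10 (mod 17); (1|17)=+1, (10|17)=-1; sign (−1)^0·+1^-6·-1^-2 = +1.
Ram(1199360085, -47355) = {5, 19, 31, 41}; no ℚ_5-point on the conic.

[5, 19, 31, 41]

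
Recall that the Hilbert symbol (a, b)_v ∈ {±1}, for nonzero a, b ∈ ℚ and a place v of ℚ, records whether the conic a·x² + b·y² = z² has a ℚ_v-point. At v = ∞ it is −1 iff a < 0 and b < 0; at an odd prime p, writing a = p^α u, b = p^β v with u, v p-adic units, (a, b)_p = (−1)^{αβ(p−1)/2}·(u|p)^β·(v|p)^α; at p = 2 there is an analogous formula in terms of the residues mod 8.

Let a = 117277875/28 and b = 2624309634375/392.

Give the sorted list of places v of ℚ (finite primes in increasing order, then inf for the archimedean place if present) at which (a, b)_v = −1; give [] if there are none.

Mod squares: a ≡ 5005, b ≡ 30. Check v ∈ {∞, 2, 3, 5, 7, 11, 13}.
v=11: a=11^1·(≡3), b=11^2·(≡7) mod 11; (3|11)=+1, (7|11)=-1; (−1)^{1·2·5}·(+1)^2·(-1)^1 = -1.
v=5: a=5^3·(≡1), b=5^5·(≡4) mod 5; (1|5)=+1, (4|5)=+1; (−1)^{3·5·2}·(+1)^5·(+1)^3 = +1.
v=∞: 5005 > 0 and 30 > 0  ⇒  (a,b)_∞ = +1.
v=7: a=7^-1·(≡2), b=7^-2·(≡2) mod 7; (2|7)=+1, (2|7)=+1; (−1)^{-1·-2·3}·(+1)^-2·(+1)^-1 = +1.
v=13: a=13^1·(≡6), b=13^4·(≡12) mod 13; (6|13)=-1, (12|13)=+1; (−1)^{1·4·6}·(-1)^4·(+1)^1 = +1.
v=3: a=3^8·(≡1), b=3^5·(≡1) mod 3; (1|3)=+1, (1|3)=+1; (−1)^{8·5·1}·(+1)^5·(+1)^8 = +1.
v=2: v_2(a)=-2, v_2(b)=-3; units ≡ 5, 7 (mod 8); ε·ε+αω+βω = 0·1+-2·0+-3·1 ≡ 1  ⇒  (a,b)_2 = -1.
(5005, 30 / ℚ) ramifies at {2, 11}: a division algebra.

[2, 11]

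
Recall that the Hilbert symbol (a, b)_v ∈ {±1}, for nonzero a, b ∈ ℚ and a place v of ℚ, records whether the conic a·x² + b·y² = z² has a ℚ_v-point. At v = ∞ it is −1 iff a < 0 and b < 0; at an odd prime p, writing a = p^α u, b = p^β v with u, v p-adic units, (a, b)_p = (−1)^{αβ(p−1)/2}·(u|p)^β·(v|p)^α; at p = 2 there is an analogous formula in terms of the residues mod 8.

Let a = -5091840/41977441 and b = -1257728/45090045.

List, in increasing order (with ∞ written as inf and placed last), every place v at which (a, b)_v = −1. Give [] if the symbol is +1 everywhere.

[13, inf]

Mod squares: a ≡ -2210, b ≡ -85. Check v ∈ {∞, 2, 3, 5, 7, 11, 13, 17, 19, 31}.
v=2: v_2(a)=9, v_2(b)=8; units ≡ 7, 3 (mod 8); ε·ε+αω+βω = 1·1+9·1+8·0 ≡ 0  ⇒  (a,b)_2 = +1.
v=11: a=11^-2·(≡9), b=11^-2·(≡5) mod 11; (9|11)=+1, (5|11)=+1; (−1)^{-2·-2·5}·(+1)^-2·(+1)^-2 = +1.
v=5: a=5^1·(≡2), b=5^-1·(≡3) mod 5; (2|5)=-1, (3|5)=-1; (−1)^{1·-1·2}·(-1)^-1·(-1)^1 = +1.
v=13: a=13^1·(≡3), b=13^-2·(≡8) mod 13; (3|13)=+1, (8|13)=-1; (−1)^{1·-2·6}·(+1)^-2·(-1)^1 = -1.
v=7: a=7^0·(≡1), b=7^-2·(≡3) mod 7; (1|7)=+1, (3|7)=-1; (−1)^{0·-2·3}·(+1)^-2·(-1)^0 = +1.
v=∞: -2210 < 0 and -85 < 0  ⇒  (a,b)_∞ = -1.
v=19: a=19^-2·(≡8), b=19^0·(≡3) mod 19; (8|19)=-1, (3|19)=-1; (−1)^{-2·0·9}·(-1)^0·(-1)^-2 = +1.
v=31: a=31^-2·(≡17), b=31^0·(≡14) mod 31; (17|31)=-1, (14|31)=+1; (−1)^{-2·0·15}·(-1)^0·(+1)^-2 = +1.
v=17: a=17^1·(≡5), b=17^3·(≡5) mod 17; (5|17)=-1, (5|17)=-1; (−1)^{1·3·8}·(-1)^3·(-1)^1 = +1.
v=3: a=3^2·(≡1), b=3^-2·(≡2) mod 3; (1|3)=+1, (2|3)=-1; (−1)^{2·-2·1}·(+1)^-2·(-1)^2 = +1.
|Ram(-2210, -85)| = 2, even; anisotropic at {13, ∞}.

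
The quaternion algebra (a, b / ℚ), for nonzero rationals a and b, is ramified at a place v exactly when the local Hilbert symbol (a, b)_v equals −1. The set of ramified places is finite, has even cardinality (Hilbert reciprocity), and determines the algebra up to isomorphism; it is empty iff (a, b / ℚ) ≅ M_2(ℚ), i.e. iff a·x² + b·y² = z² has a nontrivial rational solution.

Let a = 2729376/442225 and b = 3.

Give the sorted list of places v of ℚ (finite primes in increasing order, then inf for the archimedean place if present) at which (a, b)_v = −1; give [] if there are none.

Mod squares: a ≡ 26, b ≡ 3. Check v ∈ {∞, 2, 3, 5, 7, 13, 19}.
v=2: v_2(a)=5, v_2(b)=0; units ≡ 5, 3 (mod 8); ε·ε+αω+βω = 0·1+5·1+0·1 ≡ 1  ⇒  (a,b)_2 = -1.
v=13: a=13^1·(≡7), b=13^0·(≡3) mod 13; (7|13)=-1, (3|13)=+1; (−1)^{1·0·6}·(-1)^0·(+1)^1 = +1.
v=∞: 26 > 0 and 3 > 0  ⇒  (a,b)_∞ = +1.
v=19: a=19^-2·(≡5), b=19^0·(≡3) mod 19; (5|19)=+1, (3|19)=-1; (−1)^{-2·0·9}·(+1)^0·(-1)^-2 = +1.
v=7: a=7^-2·(≡3), b=7^0·(≡3) mod 7; (3|7)=-1, (3|7)=-1; (−1)^{-2·0·3}·(-1)^0·(-1)^-2 = +1.
v=3: a=3^8·(≡2), b=3^1·(≡1) mod 3; (2|3)=-1, (1|3)=+1; (−1)^{8·1·1}·(-1)^1·(+1)^8 = -1.
v=5: a=5^-2·(≡4), b=5^0·(≡3) mod 5; (4|5)=+1, (3|5)=-1; (−1)^{-2·0·2}·(+1)^0·(-1)^-2 = +1.
Ram(26, 3) = {2, 3}; no ℚ_2-point on the conic.

[2, 3]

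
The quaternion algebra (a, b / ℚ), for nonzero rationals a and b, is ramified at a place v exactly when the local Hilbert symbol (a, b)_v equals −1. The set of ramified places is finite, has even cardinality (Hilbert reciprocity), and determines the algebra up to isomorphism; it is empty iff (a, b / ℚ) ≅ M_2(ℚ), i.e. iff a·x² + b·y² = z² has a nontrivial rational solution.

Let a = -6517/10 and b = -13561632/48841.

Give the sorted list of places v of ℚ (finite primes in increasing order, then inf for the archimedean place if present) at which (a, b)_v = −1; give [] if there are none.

(a, b) ≡ (-1330, -2) mod (ℚ^×)²; places V = {2, 3, 5, 7, 13, 17, 19, 31, ∞}.
(a,b)_19: α=1, u≡17; β=0, v≡5 (mod 19); (17|19)=+1, (5|19)=+1; sign (−1)^0·+1^0·+1^1 = +1.
(a,b)_17: α=0, u≡13; β=-2, v≡1 (mod 17); (13|17)=+1, (1|17)=+1; sign (−1)^0·+1^-2·+1^0 = +1.
(a,b)_31: α=0, u≡21; β=2, v≡17 (mod 31); (21|31)=-1, (17|31)=-1; sign (−1)^0·-1^2·-1^0 = +1.
(a,b)_5: α=-1, u≡4; β=0, v≡3 (mod 5); (4|5)=+1, (3|5)=-1; sign (−1)^0·+1^0·-1^-1 = -1.
(a,b)_3: α=0, u≡2; β=2, v≡1 (mod 3); (2|3)=-1, (1|3)=+1; sign (−1)^0·-1^2·+1^0 = +1.
(a,b)_∞: sgn(-1330)=−, sgn(-2)=−, so -1.
(a,b)_2: α=-1, β=5; u≡7, v≡7 (mod 8); ε(u)ε(v)=1·1, αω(v)=-1·0, βω(u)=5·0; sum ≡ 1  ⇒  -1.
(a,b)_13: α=0, u≡10; β=-2, v≡11 (mod 13); (10|13)=+1, (11|13)=-1; sign (−1)^0·+1^-2·-1^0 = +1.
(a,b)_7: α=3, u≡3; β=2, v≡6 (mod 7); (3|7)=-1, (6|7)=-1; sign (−1)^0·-1^2·-1^3 = -1.
(-1330, -2 / ℚ) ramifies at {2, 5, 7, ∞}: a division algebra.

[2, 5, 7, inf]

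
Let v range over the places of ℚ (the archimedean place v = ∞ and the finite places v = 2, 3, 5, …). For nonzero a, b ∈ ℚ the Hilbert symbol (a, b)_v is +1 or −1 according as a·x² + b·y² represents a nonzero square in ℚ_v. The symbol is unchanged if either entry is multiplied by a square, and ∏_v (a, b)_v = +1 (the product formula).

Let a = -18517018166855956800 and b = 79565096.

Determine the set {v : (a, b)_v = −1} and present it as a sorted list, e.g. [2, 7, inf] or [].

Mod squares: a ≡ -13, b ≡ 19891274. Check v ∈ {∞, 2, 3, 5, 13, 23, 29, 31, 37}.
v=37: a=37^2·(≡24), b=37^1·(≡5) mod 37; (24|37)=-1, (5|37)=-1; (−1)^{2·1·18}·(-1)^1·(-1)^2 = -1.
v=13: a=13^3·(≡4), b=13^1·(≡5) mod 13; (4|13)=+1, (5|13)=-1; (−1)^{3·1·6}·(+1)^1·(-1)^3 = -1.
v=31: a=31^2·(≡18), b=31^1·(≡2) mod 31; (18|31)=+1, (2|31)=+1; (−1)^{2·1·15}·(+1)^1·(+1)^2 = +1.
v=23: a=23^2·(≡21), b=23^1·(≡14) mod 23; (21|23)=-1, (14|23)=-1; (−1)^{2·1·11}·(-1)^1·(-1)^2 = -1.
v=5: a=5^2·(≡3), b=5^0·(≡1) mod 5; (3|5)=-1, (1|5)=+1; (−1)^{2·0·2}·(-1)^0·(+1)^2 = +1.
v=∞: -13 < 0 and 19891274 > 0  ⇒  (a,b)_∞ = +1.
v=3: a=3^2·(≡2), b=3^0·(≡2) mod 3; (2|3)=-1, (2|3)=-1; (−1)^{2·0·1}·(-1)^0·(-1)^2 = +1.
v=29: a=29^2·(≡24), b=29^1·(≡21) mod 29; (24|29)=+1, (21|29)=-1; (−1)^{2·1·14}·(+1)^1·(-1)^2 = +1.
v=2: v_2(a)=6, v_2(b)=3; units ≡ 3, 5 (mod 8); ε·ε+αω+βω = 1·0+6·1+3·1 ≡ 1  ⇒  (a,b)_2 = -1.
|Ram(-13, 19891274)| = 4, even; anisotropic at {2, 13, 23, 37}.

[2, 13, 23, 37]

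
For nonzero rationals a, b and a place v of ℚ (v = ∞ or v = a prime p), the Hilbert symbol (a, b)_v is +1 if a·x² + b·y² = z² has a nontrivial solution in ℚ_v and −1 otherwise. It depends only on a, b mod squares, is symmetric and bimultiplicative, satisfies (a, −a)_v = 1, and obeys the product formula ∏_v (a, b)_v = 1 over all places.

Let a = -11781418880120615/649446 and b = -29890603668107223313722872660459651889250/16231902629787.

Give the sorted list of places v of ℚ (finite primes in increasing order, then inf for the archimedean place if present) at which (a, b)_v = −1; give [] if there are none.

(a, b) ≡ (-20010, -14790) mod (ℚ^×)²; places V = {2, 3, 5, 7, 11, 13, 17, 19, 23, 29, 47, ∞}.
(a,b)_2: α=-1, β=1; u≡3, v≡5 (mod 8); ε(u)ε(v)=1·0, αω(v)=-1·1, βω(u)=1·1; sum ≡ 0  ⇒  +1.
(a,b)_11: α=2, u≡2; β=6, v≡9 (mod 11); (2|11)=-1, (9|11)=+1; sign (−1)^0·-1^6·+1^2 = +1.
(a,b)_3: α=-1, u≡2; β=-9, v≡2 (mod 3); (2|3)=-1, (2|3)=-1; sign (−1)^1·-1^-9·-1^-1 = -1.
(a,b)_19: α=2, u≡1; β=6, v≡4 (mod 19); (1|19)=+1, (4|19)=+1; sign (−1)^0·+1^6·+1^2 = +1.
(a,b)_5: α=1, u≡2; β=3, v≡3 (mod 5); (2|5)=-1, (3|5)=-1; sign (−1)^0·-1^3·-1^1 = +1.
(a,b)_7: α=-2, u≡3; β=0, v≡4 (mod 7); (3|7)=-1, (4|7)=+1; sign (−1)^0·-1^0·+1^-2 = +1.
(a,b)_29: α=1, u≡22; β=3, v≡21 (mod 29); (22|29)=+1, (21|29)=-1; sign (−1)^0·+1^3·-1^1 = -1.
(a,b)_13: α=0, u≡3; β=-2, v≡1 (mod 13); (3|13)=+1, (1|13)=+1; sign (−1)^0·+1^-2·+1^0 = +1.
(a,b)_47: α=-2, u≡16; β=-4, v≡15 (mod 47); (16|47)=+1, (15|47)=-1; sign (−1)^0·+1^-4·-1^-2 = +1.
(a,b)_23: α=5, u≡13; β=10, v≡22 (mod 23); (13|23)=+1, (22|23)=-1; sign (−1)^0·+1^10·-1^5 = -1.
(a,b)_17: α=2, u≡9; β=5, v≡6 (mod 17); (9|17)=+1, (6|17)=-1; sign (−1)^0·+1^5·-1^2 = +1.
(a,b)_∞: sgn(-20010)=−, sgn(-14790)=−, so -1.
Ram(-20010, -14790) = {3, 23, 29, ∞}; no ℚ_3-point on the conic.

[3, 23, 29, inf]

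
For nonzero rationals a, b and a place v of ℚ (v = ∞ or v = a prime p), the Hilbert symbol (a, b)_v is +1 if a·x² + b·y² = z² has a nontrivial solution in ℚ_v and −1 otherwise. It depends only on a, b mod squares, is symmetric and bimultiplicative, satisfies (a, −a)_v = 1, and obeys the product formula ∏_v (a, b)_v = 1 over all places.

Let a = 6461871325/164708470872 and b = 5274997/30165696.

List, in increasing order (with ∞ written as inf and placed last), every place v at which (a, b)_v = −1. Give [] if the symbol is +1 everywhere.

[2, 13]

(a, b) ≡ (286, 143) mod (ℚ^×)²; places V = {2, 3, 5, 7, 11, 13, 19, 23, ∞}.
(a,b)_7: α=6, u≡3; β=4, v≡6 (mod 7); (3|7)=-1, (6|7)=-1; sign (−1)^0·-1^4·-1^6 = +1.
(a,b)_13: α=3, u≡4; β=3, v≡11 (mod 13); (4|13)=+1, (11|13)=-1; sign (−1)^0·+1^3·-1^3 = -1.
(a,b)_5: α=2, u≡4; β=0, v≡2 (mod 5); (4|5)=+1, (2|5)=-1; sign (−1)^0·+1^0·-1^2 = +1.
(a,b)_19: α=-2, u≡7; β=0, v≡2 (mod 19); (7|19)=+1, (2|19)=-1; sign (−1)^0·+1^0·-1^-2 = +1.
(a,b)_∞: sgn(286)=+, sgn(143)=+, so +1.
(a,b)_2: α=-3, β=-6; u≡7, v≡7 (mod 8); ε(u)ε(v)=1·1, αω(v)=-3·0, βω(u)=-6·0; sum ≡ 1  ⇒  -1.
(a,b)_23: α=-2, u≡11; β=-2, v≡22 (mod 23); (11|23)=-1, (22|23)=-1; sign (−1)^0·-1^-2·-1^-2 = +1.
(a,b)_3: α=-4, u≡1; β=-4, v≡2 (mod 3); (1|3)=+1, (2|3)=-1; sign (−1)^0·+1^-4·-1^-4 = +1.
(a,b)_11: α=-3, u≡4; β=-1, v≡8 (mod 11); (4|11)=+1, (8|11)=-1; sign (−1)^1·+1^-1·-1^-3 = +1.
Ram(286, 143) = {2, 13}; no ℚ_2-point on the conic.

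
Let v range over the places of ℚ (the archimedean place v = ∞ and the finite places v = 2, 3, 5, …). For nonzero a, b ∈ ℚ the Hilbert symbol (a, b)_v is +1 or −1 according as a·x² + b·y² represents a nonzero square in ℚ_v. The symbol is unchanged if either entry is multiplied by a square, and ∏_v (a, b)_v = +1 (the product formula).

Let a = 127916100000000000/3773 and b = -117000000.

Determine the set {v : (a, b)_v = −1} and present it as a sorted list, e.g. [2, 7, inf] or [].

(a, b) ≡ (770, -13) mod (ℚ^×)²; places V = {2, 3, 5, 7, 11, 13, 29, ∞}.
(a,b)_5: α=11, u≡1; β=6, v≡2 (mod 5); (1|5)=+1, (2|5)=-1; sign (−1)^0·+1^6·-1^11 = -1.
(a,b)_13: α=2, u≡4; β=1, v≡4 (mod 13); (4|13)=+1, (4|13)=+1; sign (−1)^0·+1^1·+1^2 = +1.
(a,b)_7: α=-3, u≡6; β=0, v≡2 (mod 7); (6|7)=-1, (2|7)=+1; sign (−1)^0·-1^0·+1^-3 = +1.
(a,b)_3: α=2, u≡2; β=2, v≡2 (mod 3); (2|3)=-1, (2|3)=-1; sign (−1)^0·-1^2·-1^2 = +1.
(a,b)_11: α=-1, u≡9; β=0, v≡4 (mod 11); (9|11)=+1, (4|11)=+1; sign (−1)^0·+1^0·+1^-1 = +1.
(a,b)_2: α=11, β=6; u≡1, v≡3 (mod 8); ε(u)ε(v)=0·1, αω(v)=11·1, βω(u)=6·0; sum ≡ 1  ⇒  -1.
(a,b)_29: α=2, u≡28; β=0, v≡7 (mod 29); (28|29)=+1, (7|29)=+1; sign (−1)^0·+1^0·+1^2 = +1.
(a,b)_∞: sgn(770)=+, sgn(-13)=−, so +1.
Ram(770, -13) = {2, 5}; no ℚ_2-point on the conic.

[2, 5]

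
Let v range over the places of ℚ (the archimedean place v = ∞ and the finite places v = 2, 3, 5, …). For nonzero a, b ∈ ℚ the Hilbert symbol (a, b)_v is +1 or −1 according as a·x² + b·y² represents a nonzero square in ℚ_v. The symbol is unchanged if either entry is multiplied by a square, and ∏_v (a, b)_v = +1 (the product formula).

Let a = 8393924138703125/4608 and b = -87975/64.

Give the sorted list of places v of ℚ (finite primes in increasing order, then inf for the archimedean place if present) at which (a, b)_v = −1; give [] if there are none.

(a, b) ≡ (7027834, -391) mod (ℚ^×)²; places V = {2, 3, 5, 11, 17, 19, 23, 43, ∞}.
(a,b)_11: α=1, u≡5; β=0, v≡4 (mod 11); (5|11)=+1, (4|11)=+1; sign (−1)^0·+1^0·+1^1 = +1.
(a,b)_∞: sgn(7027834)=+, sgn(-391)=−, so +1.
(a,b)_5: α=6, u≡4; β=2, v≡4 (mod 5); (4|5)=+1, (4|5)=+1; sign (−1)^0·+1^2·+1^6 = +1.
(a,b)_43: α=1, u≡13; β=0, v≡37 (mod 43); (13|43)=+1, (37|43)=-1; sign (−1)^0·+1^0·-1^1 = -1.
(a,b)_2: α=-9, β=-6; u≡5, v≡1 (mod 8); ε(u)ε(v)=0·0, αω(v)=-9·0, βω(u)=-6·1; sum ≡ 0  ⇒  +1.
(a,b)_3: α=-2, u≡1; β=2, v≡2 (mod 3); (1|3)=+1, (2|3)=-1; sign (−1)^0·+1^2·-1^-2 = +1.
(a,b)_17: α=3, u≡9; β=1, v≡6 (mod 17); (9|17)=+1, (6|17)=-1; sign (−1)^0·+1^1·-1^3 = -1.
(a,b)_19: α=1, u≡10; β=0, v≡2 (mod 19); (10|19)=-1, (2|19)=-1; sign (−1)^0·-1^0·-1^1 = -1.
(a,b)_23: α=3, u≡8; β=1, v≡6 (mod 23); (8|23)=+1, (6|23)=+1; sign (−1)^1·+1^1·+1^3 = -1.
(7027834, -391 / ℚ) ramifies at {17, 19, 23, 43}: a division algebra.

[17, 19, 23, 43]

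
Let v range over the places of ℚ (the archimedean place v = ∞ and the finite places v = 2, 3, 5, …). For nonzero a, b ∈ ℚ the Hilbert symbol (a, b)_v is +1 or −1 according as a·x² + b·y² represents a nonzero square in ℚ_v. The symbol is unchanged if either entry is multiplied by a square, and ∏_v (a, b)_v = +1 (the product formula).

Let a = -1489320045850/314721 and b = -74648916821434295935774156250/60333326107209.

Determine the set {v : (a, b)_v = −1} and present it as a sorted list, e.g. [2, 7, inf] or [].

[2, inf]

(a, b) ≡ (-8554, -26) mod (ℚ^×)²; places V = {2, 3, 5, 7, 11, 13, 17, 19, 29, 31, 47, ∞}.
(a,b)_47: α=1, u≡2; β=2, v≡27 (mod 47); (2|47)=+1, (27|47)=+1; sign (−1)^0·+1^2·+1^1 = +1.
(a,b)_7: α=3, u≡5; β=10, v≡4 (mod 7); (5|7)=-1, (4|7)=+1; sign (−1)^0·-1^10·+1^3 = +1.
(a,b)_5: α=2, u≡1; β=6, v≡1 (mod 5); (1|5)=+1, (1|5)=+1; sign (−1)^0·+1^6·+1^2 = +1.
(a,b)_13: α=3, u≡11; β=9, v≡2 (mod 13); (11|13)=-1, (2|13)=-1; sign (−1)^0·-1^9·-1^3 = +1.
(a,b)_2: α=1, β=1; u≡3, v≡3 (mod 8); ε(u)ε(v)=1·1, αω(v)=1·1, βω(u)=1·1; sum ≡ 1  ⇒  -1.
(a,b)_∞: sgn(-8554)=−, sgn(-26)=−, so -1.
(a,b)_31: α=0, u≡20; β=-2, v≡5 (mod 31); (20|31)=+1, (5|31)=+1; sign (−1)^0·+1^-2·+1^0 = +1.
(a,b)_29: α=2, u≡4; β=0, v≡19 (mod 29); (4|29)=+1, (19|29)=-1; sign (−1)^0·+1^0·-1^2 = +1.
(a,b)_19: α=0, u≡15; β=2, v≡2 (mod 19); (15|19)=-1, (2|19)=-1; sign (−1)^0·-1^2·-1^0 = +1.
(a,b)_11: α=-2, u≡9; β=0, v≡2 (mod 11); (9|11)=+1, (2|11)=-1; sign (−1)^0·+1^0·-1^-2 = +1.
(a,b)_3: α=-2, u≡2; β=-2, v≡1 (mod 3); (2|3)=-1, (1|3)=+1; sign (−1)^0·-1^-2·+1^-2 = +1.
(a,b)_17: α=-2, u≡7; β=-8, v≡15 (mod 17); (7|17)=-1, (15|17)=+1; sign (−1)^0·-1^-8·+1^-2 = +1.
(-8554, -26 / ℚ) ramifies at {2, ∞}: a division algebra.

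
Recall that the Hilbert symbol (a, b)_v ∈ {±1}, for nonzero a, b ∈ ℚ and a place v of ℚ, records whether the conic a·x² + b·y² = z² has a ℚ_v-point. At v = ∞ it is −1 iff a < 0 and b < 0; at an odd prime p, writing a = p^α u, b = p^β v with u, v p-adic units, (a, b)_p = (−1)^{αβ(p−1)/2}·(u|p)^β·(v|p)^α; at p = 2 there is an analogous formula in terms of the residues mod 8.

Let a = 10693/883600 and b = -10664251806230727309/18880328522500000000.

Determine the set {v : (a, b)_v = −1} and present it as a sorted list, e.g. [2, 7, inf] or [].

(a, b) ≡ (37, -629) mod (ℚ^×)²; places V = {2, 3, 5, 11, 17, 37, 41, 43, 47, ∞}.
(a,b)_37: α=1, u≡10; β=3, v≡5 (mod 37); (10|37)=+1, (5|37)=-1; sign (−1)^0·+1^3·-1^1 = -1.
(a,b)_17: α=2, u≡11; β=5, v≡10 (mod 17); (11|17)=-1, (10|17)=-1; sign (−1)^0·-1^5·-1^2 = -1.
(a,b)_2: α=-4, β=-8; u≡5, v≡3 (mod 8); ε(u)ε(v)=0·1, αω(v)=-4·1, βω(u)=-8·1; sum ≡ 0  ⇒  +1.
(a,b)_∞: sgn(37)=+, sgn(-629)=−, so +1.
(a,b)_5: α=-2, u≡2; β=-10, v≡4 (mod 5); (2|5)=-1, (4|5)=+1; sign (−1)^0·-1^-10·+1^-2 = +1.
(a,b)_43: α=0, u≡2; β=-4, v≡11 (mod 43); (2|43)=-1, (11|43)=+1; sign (−1)^0·-1^-4·+1^0 = +1.
(a,b)_47: α=-2, u≡1; β=-2, v≡31 (mod 47); (1|47)=+1, (31|47)=-1; sign (−1)^0·+1^-2·-1^-2 = +1.
(a,b)_3: α=0, u≡1; β=6, v≡1 (mod 3); (1|3)=+1, (1|3)=+1; sign (−1)^0·+1^6·+1^0 = +1.
(a,b)_41: α=0, u≡31; β=2, v≡11 (mod 41); (31|41)=+1, (11|41)=-1; sign (−1)^0·+1^2·-1^0 = +1.
(a,b)_11: α=0, u≡4; β=2, v≡9 (mod 11); (4|11)=+1, (9|11)=+1; sign (−1)^0·+1^2·+1^0 = +1.
(37, -629 / ℚ) ramifies at {17, 37}: a division algebra.

[17, 37]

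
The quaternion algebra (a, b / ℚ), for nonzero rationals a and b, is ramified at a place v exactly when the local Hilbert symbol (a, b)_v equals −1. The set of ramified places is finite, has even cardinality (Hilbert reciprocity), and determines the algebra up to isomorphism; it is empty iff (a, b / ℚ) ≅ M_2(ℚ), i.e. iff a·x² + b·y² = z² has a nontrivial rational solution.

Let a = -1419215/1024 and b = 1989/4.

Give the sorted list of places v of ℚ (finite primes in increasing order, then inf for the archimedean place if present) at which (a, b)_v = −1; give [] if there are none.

Mod squares: a ≡ -1419215, b ≡ 221. Check v ∈ {∞, 2, 3, 5, 7, 13, 17, 23, 41, 43}.
v=7: a=7^1·(≡5), b=7^0·(≡2) mod 7; (5|7)=-1, (2|7)=+1; (−1)^{1·0·3}·(-1)^0·(+1)^1 = +1.
v=∞: -1419215 < 0 and 221 > 0  ⇒  (a,b)_∞ = +1.
v=23: a=23^1·(≡8), b=23^0·(≡20) mod 23; (8|23)=+1, (20|23)=-1; (−1)^{1·0·11}·(+1)^0·(-1)^1 = -1.
v=3: a=3^0·(≡1), b=3^2·(≡2) mod 3; (1|3)=+1, (2|3)=-1; (−1)^{0·2·1}·(+1)^2·(-1)^0 = +1.
v=17: a=17^0·(≡16), b=17^1·(≡8) mod 17; (16|17)=+1, (8|17)=+1; (−1)^{0·1·8}·(+1)^1·(+1)^0 = +1.
v=5: a=5^1·(≡3), b=5^0·(≡1) mod 5; (3|5)=-1, (1|5)=+1; (−1)^{1·0·2}·(-1)^0·(+1)^1 = +1.
v=2: v_2(a)=-10, v_2(b)=-2; units ≡ 1, 5 (mod 8); ε·ε+αω+βω = 0·0+-10·1+-2·0 ≡ 0  ⇒  (a,b)_2 = +1.
v=13: a=13^0·(≡6), b=13^1·(≡9) mod 13; (6|13)=-1, (9|13)=+1; (−1)^{0·1·6}·(-1)^1·(+1)^0 = -1.
v=43: a=43^1·(≡3), b=43^0·(≡35) mod 43; (3|43)=-1, (35|43)=+1; (−1)^{1·0·21}·(-1)^0·(+1)^1 = +1.
v=41: a=41^1·(≡11), b=41^0·(≡36) mod 41; (11|41)=-1, (36|41)=+1; (−1)^{1·0·20}·(-1)^0·(+1)^1 = +1.
Ram(-1419215, 221) = {13, 23}; no ℚ_13-point on the conic.

[13, 23]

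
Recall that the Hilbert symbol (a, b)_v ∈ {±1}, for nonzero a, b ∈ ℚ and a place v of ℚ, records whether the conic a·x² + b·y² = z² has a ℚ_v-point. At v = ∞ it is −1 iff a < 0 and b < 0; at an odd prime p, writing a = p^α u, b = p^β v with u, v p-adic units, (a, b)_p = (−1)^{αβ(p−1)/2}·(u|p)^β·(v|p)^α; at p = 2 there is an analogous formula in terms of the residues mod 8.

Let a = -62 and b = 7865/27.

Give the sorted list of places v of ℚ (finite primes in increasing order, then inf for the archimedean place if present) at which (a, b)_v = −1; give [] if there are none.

(a, b) ≡ (-62, 195) mod (ℚ^×)²; places V = {2, 3, 5, 11, 13, 31, ∞}.
(a,b)_11: α=0, u≡4; β=2, v≡2 (mod 11); (4|11)=+1, (2|11)=-1; sign (−1)^0·+1^2·-1^0 = +1.
(a,b)_3: α=0, u≡1; β=-3, v≡2 (mod 3); (1|3)=+1, (2|3)=-1; sign (−1)^0·+1^-3·-1^0 = +1.
(a,b)_∞: sgn(-62)=−, sgn(195)=+, so +1.
(a,b)_2: α=1, β=0; u≡1, v≡3 (mod 8); ε(u)ε(v)=0·1, αω(v)=1·1, βω(u)=0·0; sum ≡ 1  ⇒  -1.
(a,b)_31: α=1, u≡29; β=0, v≡10 (mod 31); (29|31)=-1, (10|31)=+1; sign (−1)^0·-1^0·+1^1 = +1.
(a,b)_13: α=0, u≡3; β=1, v≡7 (mod 13); (3|13)=+1, (7|13)=-1; sign (−1)^0·+1^1·-1^0 = +1.
(a,b)_5: α=0, u≡3; β=1, v≡4 (mod 5); (3|5)=-1, (4|5)=+1; sign (−1)^0·-1^1·+1^0 = -1.
(-62, 195 / ℚ) ramifies at {2, 5}: a division algebra.

[2, 5]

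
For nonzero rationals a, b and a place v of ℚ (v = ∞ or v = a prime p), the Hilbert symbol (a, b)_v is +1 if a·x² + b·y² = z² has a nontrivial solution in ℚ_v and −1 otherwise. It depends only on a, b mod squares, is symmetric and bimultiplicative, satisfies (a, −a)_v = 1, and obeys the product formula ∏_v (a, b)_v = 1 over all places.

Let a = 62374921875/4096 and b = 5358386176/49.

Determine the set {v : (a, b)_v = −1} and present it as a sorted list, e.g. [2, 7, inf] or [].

[2, 7, 11, 13, 23, 29]

(a, b) ≡ (443555, 5232799) mod (ℚ^×)²; places V = {2, 3, 5, 7, 11, 13, 19, 23, 29, 37, 43, ∞}.
(a,b)_23: α=1, u≡5; β=1, v≡11 (mod 23); (5|23)=-1, (11|23)=-1; sign (−1)^1·-1^1·-1^1 = -1.
(a,b)_2: α=-12, β=10; u≡3, v≡7 (mod 8); ε(u)ε(v)=1·1, αω(v)=-12·0, βω(u)=10·1; sum ≡ 1  ⇒  -1.
(a,b)_37: α=0, u≡9; β=1, v≡24 (mod 37); (9|37)=+1, (24|37)=-1; sign (−1)^0·+1^1·-1^0 = +1.
(a,b)_11: α=0, u≡6; β=1, v≡5 (mod 11); (6|11)=-1, (5|11)=+1; sign (−1)^0·-1^1·+1^0 = -1.
(a,b)_13: α=0, u≡6; β=1, v≡4 (mod 13); (6|13)=-1, (4|13)=+1; sign (−1)^0·-1^1·+1^0 = -1.
(a,b)_3: α=2, u≡2; β=0, v≡1 (mod 3); (2|3)=-1, (1|3)=+1; sign (−1)^0·-1^0·+1^2 = +1.
(a,b)_7: α=1, u≡2; β=-2, v≡3 (mod 7); (2|7)=+1, (3|7)=-1; sign (−1)^0·+1^-2·-1^1 = -1.
(a,b)_5: α=7, u≡4; β=0, v≡4 (mod 5); (4|5)=+1, (4|5)=+1; sign (−1)^0·+1^0·+1^7 = +1.
(a,b)_∞: sgn(443555)=+, sgn(5232799)=+, so +1.
(a,b)_43: α=0, u≡41; β=1, v≡39 (mod 43); (41|43)=+1, (39|43)=-1; sign (−1)^0·+1^1·-1^0 = +1.
(a,b)_29: α=1, u≡11; β=0, v≡19 (mod 29); (11|29)=-1, (19|29)=-1; sign (−1)^0·-1^0·-1^1 = -1.
(a,b)_19: α=1, u≡14; β=0, v≡7 (mod 19); (14|19)=-1, (7|19)=+1; sign (−1)^0·-1^0·+1^1 = +1.
(443555, 5232799 / ℚ) ramifies at {2, 7, 11, 13, 23, 29}: a division algebra.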